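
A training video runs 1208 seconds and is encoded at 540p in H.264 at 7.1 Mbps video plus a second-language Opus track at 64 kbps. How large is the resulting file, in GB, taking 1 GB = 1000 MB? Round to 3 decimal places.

1.082 GB

Audio: 64 kbps = 0.064 Mbps.
Total bitrate: 7.1 + 0.064 = 7.164 Mbps.
Stream data: 7.164 Mbps × 1208 s = 8654.1 Mb.
8,654 Mb ÷ 8 = 1,082 MB → 1.082 GB.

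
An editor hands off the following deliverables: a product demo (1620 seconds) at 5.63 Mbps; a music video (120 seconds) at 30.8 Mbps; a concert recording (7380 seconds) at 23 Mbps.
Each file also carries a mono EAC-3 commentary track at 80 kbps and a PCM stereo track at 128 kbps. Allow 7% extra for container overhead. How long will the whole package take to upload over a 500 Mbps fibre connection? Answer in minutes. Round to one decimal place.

6.6 minutes

Audio total: 80 + 128 = 208 kbps = 0.208 Mbps.
product demo: 5.838 Mbps × 1620 s × 1.07 = 10119.6 Mb
music video: 31.008 Mbps × 120 s × 1.07 = 3981.4 Mb
concert recording: 23.208 Mbps × 7380 s × 1.07 = 183264.3 Mb
Total: 197365.3 Mb = 24670.7 MB.
At 500 Mbps: 197365.3 / 500 = 395 s ≈ 6.58 minutes.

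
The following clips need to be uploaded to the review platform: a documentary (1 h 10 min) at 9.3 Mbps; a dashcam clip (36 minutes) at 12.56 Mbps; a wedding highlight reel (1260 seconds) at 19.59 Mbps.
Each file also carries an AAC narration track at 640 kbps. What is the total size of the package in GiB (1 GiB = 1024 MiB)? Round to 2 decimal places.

11.15 GiB

Audio: 640 kbps = 0.640 Mbps.
documentary: 9.940 Mbps × 4200 s = 41748.0 Mb
dashcam clip: 13.200 Mbps × 2160 s = 28512.0 Mb
wedding highlight reel: 20.230 Mbps × 1260 s = 25489.8 Mb
Total: 95749.8 Mb = 11968.7 MB.
= 11.15 GiB.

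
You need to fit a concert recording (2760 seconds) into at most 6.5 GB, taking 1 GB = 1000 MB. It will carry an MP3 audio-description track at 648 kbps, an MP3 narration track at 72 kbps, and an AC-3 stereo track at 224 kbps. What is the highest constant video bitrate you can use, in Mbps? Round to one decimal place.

17.9 Mbps

Budget: 6.5 GB = 52000.0 Mb.
Total bitrate budget: 52000.0 Mb / 2760 s = 18.841 Mbps.
Audio total: 648 + 72 + 224 = 944 kbps = 0.944 Mbps.
Video: 18.841 − 0.944 = 17.897 Mbps.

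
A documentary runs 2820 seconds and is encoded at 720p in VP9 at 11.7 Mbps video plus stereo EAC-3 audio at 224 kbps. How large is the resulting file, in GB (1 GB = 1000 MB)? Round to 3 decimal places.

Audio: 224 kbps = 0.224 Mbps.
Total bitrate: 11.7 + 0.224 = 11.924 Mbps.
Stream data: 11.924 Mbps × 2820 s = 33625.7 Mb.
33,626 Mb ÷ 8 = 4,203 MB → 4.203 GB.

4.203 GB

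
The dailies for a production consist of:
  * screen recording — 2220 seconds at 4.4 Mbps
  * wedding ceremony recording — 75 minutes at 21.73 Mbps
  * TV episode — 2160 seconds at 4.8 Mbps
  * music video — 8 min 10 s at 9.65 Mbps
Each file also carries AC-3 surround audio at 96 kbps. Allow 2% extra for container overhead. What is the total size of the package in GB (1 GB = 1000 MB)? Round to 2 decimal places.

Audio: 96 kbps = 0.096 Mbps.
screen recording: 4.496 Mbps × 2220 s × 1.02 = 10180.7 Mb
wedding ceremony recording: 21.826 Mbps × 4500 s × 1.02 = 100181.3 Mb
TV episode: 4.896 Mbps × 2160 s × 1.02 = 10786.9 Mb
music video: 9.746 Mbps × 490 s × 1.02 = 4871.1 Mb
Total: 126020.0 Mb = 15752.5 MB.
= 15.75 GB.

15.75 GB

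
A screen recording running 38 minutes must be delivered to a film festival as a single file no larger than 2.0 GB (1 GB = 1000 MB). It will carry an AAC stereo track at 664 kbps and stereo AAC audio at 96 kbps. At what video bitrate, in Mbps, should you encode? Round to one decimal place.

Budget: 2.0 GB = 16000.0 Mb.
38 min = 2280 s
Total bitrate budget: 16000.0 Mb / 2280 s = 7.018 Mbps.
Audio total: 664 + 96 = 760 kbps = 0.760 Mbps.
Video: 7.018 − 0.760 = 6.258 Mbps.

6.3 Mbps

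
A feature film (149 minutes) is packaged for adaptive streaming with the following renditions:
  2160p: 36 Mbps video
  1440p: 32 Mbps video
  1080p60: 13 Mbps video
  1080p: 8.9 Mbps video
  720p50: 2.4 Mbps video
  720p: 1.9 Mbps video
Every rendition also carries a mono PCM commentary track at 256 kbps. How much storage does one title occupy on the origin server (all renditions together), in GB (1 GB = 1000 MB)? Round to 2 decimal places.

106.98 GB

149 min = 8940 s
Audio: 256 kbps = 0.256 Mbps.
Sum of rendition bitrates: (36+0.256) + (32+0.256) + (13+0.256) + (8.9+0.256) + (2.4+0.256) + (1.9+0.256) = 95.736 Mbps.
× 8940 s = 855,880 Mb = 106,985 MB = 107.0 GB.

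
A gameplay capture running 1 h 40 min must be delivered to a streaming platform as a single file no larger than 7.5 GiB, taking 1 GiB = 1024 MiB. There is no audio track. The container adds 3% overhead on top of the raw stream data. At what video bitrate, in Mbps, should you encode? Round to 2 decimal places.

10.42 Mbps

Budget: 7.5 GiB = 64424.5 Mb.
Stream payload after overhead: 64424.5 / 1.03 = 62548.1 Mb.
1 h 40 min = 100 min = 6000 s
Total bitrate budget: 62548.1 Mb / 6000 s = 10.425 Mbps.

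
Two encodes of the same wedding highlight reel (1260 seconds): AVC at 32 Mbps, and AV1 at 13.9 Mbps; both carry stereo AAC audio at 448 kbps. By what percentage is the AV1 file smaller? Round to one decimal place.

55.8%

Audio: 448 kbps = 0.448 Mbps.
AVC: 32.448 Mbps × 1260 s = 40884.5 Mb = 5.111 GB.
AV1: 14.348 Mbps × 1260 s = 18078.5 Mb = 2.260 GB.
Reduction: (1 − 2.260/5.111) × 100 = 55.78%.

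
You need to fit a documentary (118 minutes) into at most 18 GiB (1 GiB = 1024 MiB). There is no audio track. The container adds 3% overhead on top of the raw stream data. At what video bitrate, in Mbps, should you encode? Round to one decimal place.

21.2 Mbps

Budget: 18 GiB = 154618.8 Mb.
Stream payload after overhead: 154618.8 / 1.03 = 150115.4 Mb.
118 min = 7080 s
Total bitrate budget: 150115.4 Mb / 7080 s = 21.203 Mbps.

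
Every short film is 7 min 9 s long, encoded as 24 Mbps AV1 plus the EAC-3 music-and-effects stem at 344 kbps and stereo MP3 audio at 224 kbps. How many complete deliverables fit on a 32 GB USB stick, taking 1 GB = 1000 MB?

24

7 min 9 s = 429 s
Audio total: 344 + 224 = 568 kbps = 0.568 Mbps.
Total bitrate: 24.568 Mbps.
Per item: 24.568 Mbps × 429 s = 10,540 Mb = 1,317 MB.
Capacity: 32 GB = 256,000 Mb; 24.29 items → 24 complete.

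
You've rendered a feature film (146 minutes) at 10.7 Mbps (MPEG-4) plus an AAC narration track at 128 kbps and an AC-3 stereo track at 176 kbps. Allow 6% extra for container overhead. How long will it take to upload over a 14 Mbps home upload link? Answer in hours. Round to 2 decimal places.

2.03 hours

146 min = 8760 s
Audio total: 128 + 176 = 304 kbps = 0.304 Mbps.
Total bitrate: 11.004 Mbps.
File: 11.004 Mbps × 8760 s = 96395.0 Mb.
With 6% container overhead: ×1.06. → 102178.7 Mb.
At 14 Mbps: 102178.7 / 14 = 7298.5 s ≈ 2.03 hours.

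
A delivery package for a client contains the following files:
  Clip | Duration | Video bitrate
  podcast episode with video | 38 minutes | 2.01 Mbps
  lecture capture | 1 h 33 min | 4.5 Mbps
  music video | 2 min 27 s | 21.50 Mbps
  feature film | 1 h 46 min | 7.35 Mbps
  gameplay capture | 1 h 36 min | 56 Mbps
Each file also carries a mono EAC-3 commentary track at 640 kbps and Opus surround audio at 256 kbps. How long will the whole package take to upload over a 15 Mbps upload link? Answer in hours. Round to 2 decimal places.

7.78 hours

Audio total: 640 + 256 = 896 kbps = 0.896 Mbps.
podcast episode with video: 2.906 Mbps × 2280 s = 6625.7 Mb
lecture capture: 5.396 Mbps × 5580 s = 30109.7 Mb
music video: 22.396 Mbps × 147 s = 3292.2 Mb
feature film: 8.246 Mbps × 6360 s = 52444.6 Mb
gameplay capture: 56.896 Mbps × 5760 s = 327721.0 Mb
Total: 420193.1 Mb = 52524.1 MB.
At 15 Mbps: 420193.1 / 15 = 28013 s ≈ 7.78 hours.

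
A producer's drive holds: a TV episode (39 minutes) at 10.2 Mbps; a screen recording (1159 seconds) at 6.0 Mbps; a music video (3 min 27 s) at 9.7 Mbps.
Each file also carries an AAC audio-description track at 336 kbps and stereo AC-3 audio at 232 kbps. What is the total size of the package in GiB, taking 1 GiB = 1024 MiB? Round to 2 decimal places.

4.07 GiB

Audio total: 336 + 232 = 568 kbps = 0.568 Mbps.
TV episode: 10.768 Mbps × 2340 s = 25197.1 Mb
screen recording: 6.568 Mbps × 1159 s = 7612.3 Mb
music video: 10.268 Mbps × 207 s = 2125.5 Mb
Total: 34934.9 Mb = 4366.9 MB.
= 4.067 GiB.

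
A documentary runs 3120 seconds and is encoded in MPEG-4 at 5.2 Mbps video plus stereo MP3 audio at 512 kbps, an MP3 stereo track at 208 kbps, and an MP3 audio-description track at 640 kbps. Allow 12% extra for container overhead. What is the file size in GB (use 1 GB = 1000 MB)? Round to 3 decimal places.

Audio total: 512 + 208 + 640 = 1360 kbps = 1.360 Mbps.
Total bitrate: 5.2 + 1.360 = 6.560 Mbps.
Stream data: 6.560 Mbps × 3120 s = 20467.2 Mb.
With 12% container overhead: ×1.12.
22,923 Mb ÷ 8 = 2,865 MB → 2.865 GB.

2.865 GB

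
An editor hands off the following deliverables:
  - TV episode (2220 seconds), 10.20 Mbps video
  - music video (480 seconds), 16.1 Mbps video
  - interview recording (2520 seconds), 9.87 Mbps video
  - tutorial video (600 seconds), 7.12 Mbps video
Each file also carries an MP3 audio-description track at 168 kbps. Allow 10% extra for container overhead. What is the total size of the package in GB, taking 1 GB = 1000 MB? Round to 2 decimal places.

8.32 GB

Audio: 168 kbps = 0.168 Mbps.
TV episode: 10.368 Mbps × 2220 s × 1.10 = 25318.7 Mb
music video: 16.268 Mbps × 480 s × 1.10 = 8589.5 Mb
interview recording: 10.038 Mbps × 2520 s × 1.10 = 27825.3 Mb
tutorial video: 7.288 Mbps × 600 s × 1.10 = 4810.1 Mb
Total: 66543.6 Mb = 8317.9 MB.
= 8.318 GB.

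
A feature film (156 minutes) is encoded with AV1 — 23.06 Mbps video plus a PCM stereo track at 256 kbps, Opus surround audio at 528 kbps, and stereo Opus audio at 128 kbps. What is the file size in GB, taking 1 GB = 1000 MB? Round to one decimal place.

28.0 GB

156 min = 9360 s
Audio total: 256 + 528 + 128 = 912 kbps = 0.912 Mbps.
Total bitrate: 23.06 + 0.912 = 23.972 Mbps.
Stream data: 23.972 Mbps × 9360 s = 224377.9 Mb.
224,378 Mb ÷ 8 = 28,047 MB → 28.05 GB.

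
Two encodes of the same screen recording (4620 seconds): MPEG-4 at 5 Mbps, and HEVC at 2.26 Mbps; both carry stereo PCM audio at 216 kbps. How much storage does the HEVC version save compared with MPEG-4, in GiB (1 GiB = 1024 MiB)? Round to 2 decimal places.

Audio: 216 kbps = 0.216 Mbps.
MPEG-4: 5.216 Mbps × 4620 s = 24097.9 Mb = 2.805 GiB.
HEVC: 2.476 Mbps × 4620 s = 11439.1 Mb = 1.332 GiB.
Saving: 2.805 − 1.332 = 1.474 GiB.

1.47 GiB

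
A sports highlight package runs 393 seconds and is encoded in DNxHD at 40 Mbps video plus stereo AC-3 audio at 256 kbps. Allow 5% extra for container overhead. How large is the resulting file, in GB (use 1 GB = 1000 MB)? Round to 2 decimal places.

2.08 GB

Audio: 256 kbps = 0.256 Mbps.
Total bitrate: 40 + 0.256 = 40.256 Mbps.
Stream data: 40.256 Mbps × 393 s = 15820.6 Mb.
With 5% container overhead: ×1.05.
16,612 Mb ÷ 8 = 2,076 MB → 2.076 GB.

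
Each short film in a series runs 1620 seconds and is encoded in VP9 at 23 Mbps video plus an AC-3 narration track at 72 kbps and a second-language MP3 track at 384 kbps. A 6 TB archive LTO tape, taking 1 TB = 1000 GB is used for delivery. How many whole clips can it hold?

1263

Audio total: 72 + 384 = 456 kbps = 0.456 Mbps.
Total bitrate: 23.456 Mbps.
Per item: 23.456 Mbps × 1620 s = 37,999 Mb = 4,750 MB.
Capacity: 6 TB = 48,000,000 Mb; 1263.20 items → 1263 complete.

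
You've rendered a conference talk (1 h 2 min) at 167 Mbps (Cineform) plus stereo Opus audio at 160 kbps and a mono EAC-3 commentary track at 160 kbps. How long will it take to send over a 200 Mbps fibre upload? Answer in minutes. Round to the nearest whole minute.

52 minutes

1 h 2 min = 62 min = 3720 s
Audio total: 160 + 160 = 320 kbps = 0.320 Mbps.
Total bitrate: 167.320 Mbps.
File: 167.320 Mbps × 3720 s = 622430.4 Mb.
At 200 Mbps: 622430.4 / 200 = 3112.2 s ≈ 51.9 minutes.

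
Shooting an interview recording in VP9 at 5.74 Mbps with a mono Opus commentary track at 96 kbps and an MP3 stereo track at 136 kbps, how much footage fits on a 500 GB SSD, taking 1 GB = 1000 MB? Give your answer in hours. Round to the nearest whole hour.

186 hours

Audio total: 96 + 136 = 232 kbps = 0.232 Mbps.
Total bitrate: 5.74 + 0.232 = 5.972 Mbps.
Capacity: 500 GB = 4,000,000 Mb.
Recording time: 4,000,000 / 5.972 = 669,792 s ≈ 186 hours.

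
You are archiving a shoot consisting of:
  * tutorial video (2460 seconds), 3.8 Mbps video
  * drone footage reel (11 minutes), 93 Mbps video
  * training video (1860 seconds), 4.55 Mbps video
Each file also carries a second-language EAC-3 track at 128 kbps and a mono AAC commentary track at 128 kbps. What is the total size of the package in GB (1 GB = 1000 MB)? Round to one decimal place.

10.1 GB

Audio total: 128 + 128 = 256 kbps = 0.256 Mbps.
tutorial video: 4.056 Mbps × 2460 s = 9977.8 Mb
drone footage reel: 93.256 Mbps × 660 s = 61549.0 Mb
training video: 4.806 Mbps × 1860 s = 8939.2 Mb
Total: 80465.9 Mb = 10058.2 MB.
= 10.06 GB.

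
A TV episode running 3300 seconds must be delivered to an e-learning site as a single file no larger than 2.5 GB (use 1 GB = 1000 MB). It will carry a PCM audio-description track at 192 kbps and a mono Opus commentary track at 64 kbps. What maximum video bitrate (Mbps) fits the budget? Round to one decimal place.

5.8 Mbps

Budget: 2.5 GB = 20000.0 Mb.
Total bitrate budget: 20000.0 Mb / 3300 s = 6.061 Mbps.
Audio total: 192 + 64 = 256 kbps = 0.256 Mbps.
Video: 6.061 − 0.256 = 5.805 Mbps.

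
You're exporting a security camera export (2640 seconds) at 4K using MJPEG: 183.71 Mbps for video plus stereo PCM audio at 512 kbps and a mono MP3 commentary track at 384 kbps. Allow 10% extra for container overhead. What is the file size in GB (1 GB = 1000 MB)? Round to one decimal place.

Audio total: 512 + 384 = 896 kbps = 0.896 Mbps.
Total bitrate: 183.71 + 0.896 = 184.606 Mbps.
Stream data: 184.606 Mbps × 2640 s = 487359.8 Mb.
With 10% container overhead: ×1.10.
536,096 Mb ÷ 8 = 67,012 MB → 67.01 GB.

67.0 GB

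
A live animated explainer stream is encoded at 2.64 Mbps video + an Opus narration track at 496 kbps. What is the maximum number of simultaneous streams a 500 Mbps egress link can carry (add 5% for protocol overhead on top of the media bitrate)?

151

Audio: 496 kbps = 0.496 Mbps.
Per-viewer media rate: 3.136 Mbps.
On the wire with 5% overhead: 3.293 Mbps.
500 Mbps = 500.0 Mbps; 500.0 / 3.293 = 151.85 → 151 viewers.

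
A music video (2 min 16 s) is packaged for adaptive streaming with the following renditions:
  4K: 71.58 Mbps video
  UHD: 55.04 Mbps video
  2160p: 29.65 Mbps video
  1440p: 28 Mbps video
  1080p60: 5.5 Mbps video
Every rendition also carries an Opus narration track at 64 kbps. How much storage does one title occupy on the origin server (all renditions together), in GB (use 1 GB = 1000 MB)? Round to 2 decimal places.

2 min 16 s = 136 s
Audio: 64 kbps = 0.064 Mbps.
Sum of rendition bitrates: (71.58+0.064) + (55.04+0.064) + (29.65+0.064) + (28+0.064) + (5.5+0.064) = 190.090 Mbps.
× 136 s = 25,852 Mb = 3,232 MB = 3.232 GB.

3.23 GB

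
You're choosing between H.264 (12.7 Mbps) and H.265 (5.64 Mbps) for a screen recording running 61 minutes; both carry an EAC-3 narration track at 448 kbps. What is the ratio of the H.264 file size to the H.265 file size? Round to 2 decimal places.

2.16

61 min = 3660 s
Audio: 448 kbps = 0.448 Mbps.
H.264: 13.148 Mbps × 3660 s = 48121.7 Mb = 6.015 GB.
H.265: 6.088 Mbps × 3660 s = 22282.1 Mb = 2.785 GB.
Ratio: 6.015 / 2.785 = 2.160.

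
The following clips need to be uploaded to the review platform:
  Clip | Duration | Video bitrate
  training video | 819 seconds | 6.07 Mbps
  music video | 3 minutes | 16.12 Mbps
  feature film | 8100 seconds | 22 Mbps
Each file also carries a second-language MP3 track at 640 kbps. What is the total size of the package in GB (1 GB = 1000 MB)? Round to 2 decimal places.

Audio: 640 kbps = 0.640 Mbps.
training video: 6.710 Mbps × 819 s = 5495.5 Mb
music video: 16.760 Mbps × 180 s = 3016.8 Mb
feature film: 22.640 Mbps × 8100 s = 183384.0 Mb
Total: 191896.3 Mb = 23987.0 MB.
= 23.99 GB.

23.99 GB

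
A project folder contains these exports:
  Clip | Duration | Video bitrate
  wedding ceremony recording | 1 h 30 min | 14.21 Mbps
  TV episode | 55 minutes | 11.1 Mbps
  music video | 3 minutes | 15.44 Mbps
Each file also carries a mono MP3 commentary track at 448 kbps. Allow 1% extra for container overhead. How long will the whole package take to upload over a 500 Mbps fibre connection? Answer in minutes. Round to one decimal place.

Audio: 448 kbps = 0.448 Mbps.
wedding ceremony recording: 14.658 Mbps × 5400 s × 1.01 = 79944.7 Mb
TV episode: 11.548 Mbps × 3300 s × 1.01 = 38489.5 Mb
music video: 15.888 Mbps × 180 s × 1.01 = 2888.4 Mb
Total: 121322.7 Mb = 15165.3 MB.
At 500 Mbps: 121322.7 / 500 = 243 s ≈ 4.04 minutes.

4.0 minutes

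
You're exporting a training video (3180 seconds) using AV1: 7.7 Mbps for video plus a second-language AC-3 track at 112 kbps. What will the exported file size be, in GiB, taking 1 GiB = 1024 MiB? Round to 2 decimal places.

2.89 GiB

Audio: 112 kbps = 0.112 Mbps.
Total bitrate: 7.7 + 0.112 = 7.812 Mbps.
Stream data: 7.812 Mbps × 3180 s = 24842.2 Mb.
24,842 Mb = 3,105,270,000 bytes ÷ 1,073,741,824 = 2.892 GiB.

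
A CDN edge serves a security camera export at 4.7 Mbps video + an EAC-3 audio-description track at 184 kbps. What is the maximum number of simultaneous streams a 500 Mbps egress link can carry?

Audio: 184 kbps = 0.184 Mbps.
Per-viewer media rate: 4.884 Mbps.
500 Mbps = 500.0 Mbps; 500.0 / 4.884 = 102.38 → 102 viewers.

102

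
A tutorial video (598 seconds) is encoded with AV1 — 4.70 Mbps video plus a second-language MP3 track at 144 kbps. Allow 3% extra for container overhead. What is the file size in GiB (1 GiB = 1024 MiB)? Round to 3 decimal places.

0.347 GiB

Audio: 144 kbps = 0.144 Mbps.
Total bitrate: 4.70 + 0.144 = 4.844 Mbps.
Stream data: 4.844 Mbps × 598 s = 2896.7 Mb.
With 3% container overhead: ×1.03.
2,984 Mb = 372,951,670 bytes ÷ 1,073,741,824 = 0.3473 GiB.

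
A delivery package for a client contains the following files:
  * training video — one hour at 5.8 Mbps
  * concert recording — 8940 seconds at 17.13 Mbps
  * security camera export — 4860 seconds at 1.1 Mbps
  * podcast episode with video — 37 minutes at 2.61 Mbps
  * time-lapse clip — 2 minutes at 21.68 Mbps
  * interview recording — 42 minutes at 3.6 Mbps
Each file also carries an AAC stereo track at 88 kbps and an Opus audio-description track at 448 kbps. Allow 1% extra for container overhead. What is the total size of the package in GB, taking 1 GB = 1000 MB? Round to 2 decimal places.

26.36 GB

Audio total: 88 + 448 = 536 kbps = 0.536 Mbps.
training video: 6.336 Mbps × 3600 s × 1.01 = 23037.7 Mb
concert recording: 17.666 Mbps × 8940 s × 1.01 = 159513.4 Mb
security camera export: 1.636 Mbps × 4860 s × 1.01 = 8030.5 Mb
podcast episode with video: 3.146 Mbps × 2220 s × 1.01 = 7054.0 Mb
time-lapse clip: 22.216 Mbps × 120 s × 1.01 = 2692.6 Mb
interview recording: 4.136 Mbps × 2520 s × 1.01 = 10526.9 Mb
Total: 210855.0 Mb = 26356.9 MB.
= 26.36 GB.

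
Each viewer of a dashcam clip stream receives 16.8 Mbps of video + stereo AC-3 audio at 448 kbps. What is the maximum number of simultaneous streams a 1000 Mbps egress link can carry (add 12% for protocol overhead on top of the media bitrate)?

Audio: 448 kbps = 0.448 Mbps.
Per-viewer media rate: 17.248 Mbps.
On the wire with 12% overhead: 19.318 Mbps.
1000 Mbps = 1,000 Mbps; 1,000 / 19.318 = 51.77 → 51 viewers.

51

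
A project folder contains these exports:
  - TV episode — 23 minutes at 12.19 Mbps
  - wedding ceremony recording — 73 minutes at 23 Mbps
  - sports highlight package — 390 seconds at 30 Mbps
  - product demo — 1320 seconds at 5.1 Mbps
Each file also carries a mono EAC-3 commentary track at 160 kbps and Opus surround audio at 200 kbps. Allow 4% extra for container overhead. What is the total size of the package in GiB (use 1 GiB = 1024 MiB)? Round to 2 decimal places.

16.79 GiB

Audio total: 160 + 200 = 360 kbps = 0.360 Mbps.
TV episode: 12.550 Mbps × 1380 s × 1.04 = 18011.8 Mb
wedding ceremony recording: 23.360 Mbps × 4380 s × 1.04 = 106409.5 Mb
sports highlight package: 30.360 Mbps × 390 s × 1.04 = 12314.0 Mb
product demo: 5.460 Mbps × 1320 s × 1.04 = 7495.5 Mb
Total: 144230.7 Mb = 18028.8 MB.
= 16.79 GiB.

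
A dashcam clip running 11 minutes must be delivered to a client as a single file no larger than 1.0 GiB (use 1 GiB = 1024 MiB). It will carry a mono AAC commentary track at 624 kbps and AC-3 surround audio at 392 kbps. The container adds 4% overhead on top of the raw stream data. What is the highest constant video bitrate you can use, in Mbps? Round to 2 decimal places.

Budget: 1.0 GiB = 8589.9 Mb.
Stream payload after overhead: 8589.9 / 1.04 = 8259.6 Mb.
11 min = 660 s
Total bitrate budget: 8259.6 Mb / 660 s = 12.514 Mbps.
Audio total: 624 + 392 = 1016 kbps = 1.016 Mbps.
Video: 12.514 − 1.016 = 11.498 Mbps.

11.50 Mbps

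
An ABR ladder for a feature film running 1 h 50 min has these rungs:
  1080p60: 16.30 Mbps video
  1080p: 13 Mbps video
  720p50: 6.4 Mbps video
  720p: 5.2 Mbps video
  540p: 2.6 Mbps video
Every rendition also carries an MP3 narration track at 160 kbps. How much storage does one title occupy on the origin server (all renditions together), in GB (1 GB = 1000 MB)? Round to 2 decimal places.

1 h 50 min = 110 min = 6600 s
Audio: 160 kbps = 0.160 Mbps.
Sum of rendition bitrates: (16.30+0.160) + (13+0.160) + (6.4+0.160) + (5.2+0.160) + (2.6+0.160) = 44.300 Mbps.
× 6600 s = 292,380 Mb = 36,548 MB = 36.55 GB.

36.55 GB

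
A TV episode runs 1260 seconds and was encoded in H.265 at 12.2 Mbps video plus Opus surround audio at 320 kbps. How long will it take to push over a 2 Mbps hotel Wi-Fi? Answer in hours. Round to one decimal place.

2.2 hours

Audio: 320 kbps = 0.320 Mbps.
Total bitrate: 12.520 Mbps.
File: 12.520 Mbps × 1260 s = 15775.2 Mb.
At 2 Mbps: 15775.2 / 2 = 7887.6 s ≈ 2.19 hours.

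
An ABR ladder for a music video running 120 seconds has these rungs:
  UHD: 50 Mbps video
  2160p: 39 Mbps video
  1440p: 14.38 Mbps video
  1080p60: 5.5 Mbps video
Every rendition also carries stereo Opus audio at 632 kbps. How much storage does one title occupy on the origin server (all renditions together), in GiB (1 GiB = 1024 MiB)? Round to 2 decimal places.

1.56 GiB

Audio: 632 kbps = 0.632 Mbps.
Sum of rendition bitrates: (50+0.632) + (39+0.632) + (14.38+0.632) + (5.5+0.632) = 111.408 Mbps.
× 120 s = 13,369 Mb = 1,671 MB = 1.556 GiB.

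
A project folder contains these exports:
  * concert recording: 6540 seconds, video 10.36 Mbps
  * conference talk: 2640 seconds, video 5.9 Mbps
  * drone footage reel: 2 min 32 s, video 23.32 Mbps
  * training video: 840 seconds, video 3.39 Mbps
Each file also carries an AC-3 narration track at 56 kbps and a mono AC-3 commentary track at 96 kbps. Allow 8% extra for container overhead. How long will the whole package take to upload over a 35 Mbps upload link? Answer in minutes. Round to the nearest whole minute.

Audio total: 56 + 96 = 152 kbps = 0.152 Mbps.
concert recording: 10.512 Mbps × 6540 s × 1.08 = 74248.4 Mb
conference talk: 6.052 Mbps × 2640 s × 1.08 = 17255.5 Mb
drone footage reel: 23.472 Mbps × 152 s × 1.08 = 3853.2 Mb
training video: 3.542 Mbps × 840 s × 1.08 = 3213.3 Mb
Total: 98570.3 Mb = 12321.3 MB.
At 35 Mbps: 98570.3 / 35 = 2816 s ≈ 46.9 minutes.

47 minutes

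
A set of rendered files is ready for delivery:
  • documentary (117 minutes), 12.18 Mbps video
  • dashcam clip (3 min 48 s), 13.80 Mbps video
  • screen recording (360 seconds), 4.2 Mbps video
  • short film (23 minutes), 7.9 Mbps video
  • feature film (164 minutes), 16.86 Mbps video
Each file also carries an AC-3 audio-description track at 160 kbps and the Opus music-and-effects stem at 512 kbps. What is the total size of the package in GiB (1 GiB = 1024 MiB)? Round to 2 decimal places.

Audio total: 160 + 512 = 672 kbps = 0.672 Mbps.
documentary: 12.852 Mbps × 7020 s = 90221.0 Mb
dashcam clip: 14.472 Mbps × 228 s = 3299.6 Mb
screen recording: 4.872 Mbps × 360 s = 1753.9 Mb
short film: 8.572 Mbps × 1380 s = 11829.4 Mb
feature film: 17.532 Mbps × 9840 s = 172514.9 Mb
Total: 279618.8 Mb = 34952.4 MB.
= 32.55 GiB.

32.55 GiB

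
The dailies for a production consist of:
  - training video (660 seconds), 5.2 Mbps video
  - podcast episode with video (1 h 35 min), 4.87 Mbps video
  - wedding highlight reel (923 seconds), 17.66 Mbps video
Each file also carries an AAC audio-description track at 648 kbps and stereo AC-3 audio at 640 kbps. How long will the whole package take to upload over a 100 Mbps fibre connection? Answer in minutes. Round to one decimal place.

9.5 minutes

Audio total: 648 + 640 = 1288 kbps = 1.288 Mbps.
training video: 6.488 Mbps × 660 s = 4282.1 Mb
podcast episode with video: 6.158 Mbps × 5700 s = 35100.6 Mb
wedding highlight reel: 18.948 Mbps × 923 s = 17489.0 Mb
Total: 56871.7 Mb = 7109.0 MB.
At 100 Mbps: 56871.7 / 100 = 569 s ≈ 9.48 minutes.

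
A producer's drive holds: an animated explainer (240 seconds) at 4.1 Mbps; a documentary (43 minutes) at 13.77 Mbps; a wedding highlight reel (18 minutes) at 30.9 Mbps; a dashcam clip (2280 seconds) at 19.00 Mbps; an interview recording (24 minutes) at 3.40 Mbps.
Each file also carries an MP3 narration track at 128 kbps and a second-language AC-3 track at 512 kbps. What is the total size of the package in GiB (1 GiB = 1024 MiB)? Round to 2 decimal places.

Audio total: 128 + 512 = 640 kbps = 0.640 Mbps.
animated explainer: 4.740 Mbps × 240 s = 1137.6 Mb
documentary: 14.410 Mbps × 2580 s = 37177.8 Mb
wedding highlight reel: 31.540 Mbps × 1080 s = 34063.2 Mb
dashcam clip: 19.640 Mbps × 2280 s = 44779.2 Mb
interview recording: 4.040 Mbps × 1440 s = 5817.6 Mb
Total: 122975.4 Mb = 15371.9 MB.
= 14.32 GiB.

14.32 GiB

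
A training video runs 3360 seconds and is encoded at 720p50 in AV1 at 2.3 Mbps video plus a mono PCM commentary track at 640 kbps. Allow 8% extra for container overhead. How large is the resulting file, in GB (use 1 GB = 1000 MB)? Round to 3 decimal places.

Audio: 640 kbps = 0.640 Mbps.
Total bitrate: 2.3 + 0.640 = 2.940 Mbps.
Stream data: 2.940 Mbps × 3360 s = 9878.4 Mb.
With 8% container overhead: ×1.08.
10,669 Mb ÷ 8 = 1,334 MB → 1.334 GB.

1.334 GB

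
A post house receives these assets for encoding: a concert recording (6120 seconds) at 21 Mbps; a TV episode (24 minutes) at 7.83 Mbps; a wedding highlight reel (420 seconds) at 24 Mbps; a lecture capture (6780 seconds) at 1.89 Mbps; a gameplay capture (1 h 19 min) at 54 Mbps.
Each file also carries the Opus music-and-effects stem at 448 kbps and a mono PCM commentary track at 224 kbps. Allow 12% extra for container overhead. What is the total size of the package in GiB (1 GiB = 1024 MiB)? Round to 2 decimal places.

56.29 GiB

Audio total: 448 + 224 = 672 kbps = 0.672 Mbps.
concert recording: 21.672 Mbps × 6120 s × 1.12 = 148548.6 Mb
TV episode: 8.502 Mbps × 1440 s × 1.12 = 13712.0 Mb
wedding highlight reel: 24.672 Mbps × 420 s × 1.12 = 11605.7 Mb
lecture capture: 2.562 Mbps × 6780 s × 1.12 = 19454.8 Mb
gameplay capture: 54.672 Mbps × 4740 s × 1.12 = 290242.7 Mb
Total: 483563.8 Mb = 60445.5 MB.
= 56.29 GiB.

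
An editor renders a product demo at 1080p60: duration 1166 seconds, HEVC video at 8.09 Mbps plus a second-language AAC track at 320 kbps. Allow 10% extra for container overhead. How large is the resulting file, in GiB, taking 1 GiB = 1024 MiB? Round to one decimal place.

Audio: 320 kbps = 0.320 Mbps.
Total bitrate: 8.09 + 0.320 = 8.410 Mbps.
Stream data: 8.410 Mbps × 1166 s = 9806.1 Mb.
With 10% container overhead: ×1.10.
10,787 Mb = 1,348,333,250 bytes ÷ 1,073,741,824 = 1.256 GiB.

1.3 GiB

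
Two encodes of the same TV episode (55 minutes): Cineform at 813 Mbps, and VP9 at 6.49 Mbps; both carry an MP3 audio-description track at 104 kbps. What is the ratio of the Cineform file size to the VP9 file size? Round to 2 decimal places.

123.31

55 min = 3300 s
Audio: 104 kbps = 0.104 Mbps.
Cineform: 813.104 Mbps × 3300 s = 2683243.2 Mb = 335.405 GB.
VP9: 6.594 Mbps × 3300 s = 21760.2 Mb = 2.720 GB.
Ratio: 335.405 / 2.720 = 123.310.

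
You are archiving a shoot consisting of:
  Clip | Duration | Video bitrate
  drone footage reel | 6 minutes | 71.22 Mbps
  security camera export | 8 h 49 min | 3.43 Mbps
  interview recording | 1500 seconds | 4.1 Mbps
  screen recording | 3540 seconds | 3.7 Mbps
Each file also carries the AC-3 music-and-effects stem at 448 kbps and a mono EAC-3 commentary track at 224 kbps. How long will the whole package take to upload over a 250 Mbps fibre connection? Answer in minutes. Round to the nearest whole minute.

Audio total: 448 + 224 = 672 kbps = 0.672 Mbps.
drone footage reel: 71.892 Mbps × 360 s = 25881.1 Mb
security camera export: 4.102 Mbps × 31740 s = 130197.5 Mb
interview recording: 4.772 Mbps × 1500 s = 7158.0 Mb
screen recording: 4.372 Mbps × 3540 s = 15476.9 Mb
Total: 178713.5 Mb = 22339.2 MB.
At 250 Mbps: 178713.5 / 250 = 715 s ≈ 11.9 minutes.

12 minutes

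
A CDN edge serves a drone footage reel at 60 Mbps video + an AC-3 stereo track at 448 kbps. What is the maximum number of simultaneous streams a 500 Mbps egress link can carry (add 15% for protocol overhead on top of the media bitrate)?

Audio: 448 kbps = 0.448 Mbps.
Per-viewer media rate: 60.448 Mbps.
On the wire with 15% overhead: 69.515 Mbps.
500 Mbps = 500.0 Mbps; 500.0 / 69.515 = 7.19 → 7 viewers.

7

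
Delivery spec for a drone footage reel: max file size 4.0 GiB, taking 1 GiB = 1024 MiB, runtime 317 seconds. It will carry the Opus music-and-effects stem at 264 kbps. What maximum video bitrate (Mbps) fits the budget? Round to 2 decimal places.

108.13 Mbps

Budget: 4.0 GiB = 34359.7 Mb.
Total bitrate budget: 34359.7 Mb / 317 s = 108.390 Mbps.
Audio: 264 kbps = 0.264 Mbps.
Video: 108.390 − 0.264 = 108.126 Mbps.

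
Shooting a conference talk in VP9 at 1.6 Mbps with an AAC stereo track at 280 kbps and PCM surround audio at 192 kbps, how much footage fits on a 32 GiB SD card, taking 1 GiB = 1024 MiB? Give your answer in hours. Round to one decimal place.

36.9 hours

Audio total: 280 + 192 = 472 kbps = 0.472 Mbps.
Total bitrate: 1.6 + 0.472 = 2.072 Mbps.
Capacity: 32 GiB = 274,878 Mb.
Recording time: 274,878 / 2.072 = 132,663 s ≈ 36.9 hours.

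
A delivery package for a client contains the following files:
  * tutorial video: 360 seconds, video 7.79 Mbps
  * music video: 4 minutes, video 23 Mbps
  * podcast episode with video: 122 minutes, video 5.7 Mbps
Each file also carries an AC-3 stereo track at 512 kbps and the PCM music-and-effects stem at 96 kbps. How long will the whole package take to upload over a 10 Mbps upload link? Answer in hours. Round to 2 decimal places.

1.52 hours

Audio total: 512 + 96 = 608 kbps = 0.608 Mbps.
tutorial video: 8.398 Mbps × 360 s = 3023.3 Mb
music video: 23.608 Mbps × 240 s = 5665.9 Mb
podcast episode with video: 6.308 Mbps × 7320 s = 46174.6 Mb
Total: 54863.8 Mb = 6858.0 MB.
At 10 Mbps: 54863.8 / 10 = 5486 s ≈ 1.52 hours.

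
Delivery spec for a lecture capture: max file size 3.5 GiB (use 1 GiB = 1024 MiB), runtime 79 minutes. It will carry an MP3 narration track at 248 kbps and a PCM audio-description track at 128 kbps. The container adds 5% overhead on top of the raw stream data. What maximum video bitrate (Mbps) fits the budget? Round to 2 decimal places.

Budget: 3.5 GiB = 30064.8 Mb.
Stream payload after overhead: 30064.8 / 1.05 = 28633.1 Mb.
79 min = 4740 s
Total bitrate budget: 28633.1 Mb / 4740 s = 6.041 Mbps.
Audio total: 248 + 128 = 376 kbps = 0.376 Mbps.
Video: 6.041 − 0.376 = 5.665 Mbps.

5.66 Mbps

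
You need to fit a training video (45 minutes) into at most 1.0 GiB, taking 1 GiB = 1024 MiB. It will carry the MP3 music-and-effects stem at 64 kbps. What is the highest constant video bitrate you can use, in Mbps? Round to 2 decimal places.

3.12 Mbps

Budget: 1.0 GiB = 8589.9 Mb.
45 min = 2700 s
Total bitrate budget: 8589.9 Mb / 2700 s = 3.181 Mbps.
Audio: 64 kbps = 0.064 Mbps.
Video: 3.181 − 0.064 = 3.117 Mbps.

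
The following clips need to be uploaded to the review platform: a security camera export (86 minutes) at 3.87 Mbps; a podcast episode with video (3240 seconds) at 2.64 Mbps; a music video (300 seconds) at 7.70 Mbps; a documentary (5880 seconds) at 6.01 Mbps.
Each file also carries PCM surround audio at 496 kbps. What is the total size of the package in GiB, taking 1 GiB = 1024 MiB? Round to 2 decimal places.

8.55 GiB

Audio: 496 kbps = 0.496 Mbps.
security camera export: 4.366 Mbps × 5160 s = 22528.6 Mb
podcast episode with video: 3.136 Mbps × 3240 s = 10160.6 Mb
music video: 8.196 Mbps × 300 s = 2458.8 Mb
documentary: 6.506 Mbps × 5880 s = 38255.3 Mb
Total: 73403.3 Mb = 9175.4 MB.
= 8.545 GiB.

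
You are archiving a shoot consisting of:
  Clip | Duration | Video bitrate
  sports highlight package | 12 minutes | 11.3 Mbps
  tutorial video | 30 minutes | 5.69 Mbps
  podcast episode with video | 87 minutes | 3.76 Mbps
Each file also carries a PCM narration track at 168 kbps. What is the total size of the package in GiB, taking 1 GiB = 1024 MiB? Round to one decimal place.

4.6 GiB

Audio: 168 kbps = 0.168 Mbps.
sports highlight package: 11.468 Mbps × 720 s = 8257.0 Mb
tutorial video: 5.858 Mbps × 1800 s = 10544.4 Mb
podcast episode with video: 3.928 Mbps × 5220 s = 20504.2 Mb
Total: 39305.5 Mb = 4913.2 MB.
= 4.576 GiB.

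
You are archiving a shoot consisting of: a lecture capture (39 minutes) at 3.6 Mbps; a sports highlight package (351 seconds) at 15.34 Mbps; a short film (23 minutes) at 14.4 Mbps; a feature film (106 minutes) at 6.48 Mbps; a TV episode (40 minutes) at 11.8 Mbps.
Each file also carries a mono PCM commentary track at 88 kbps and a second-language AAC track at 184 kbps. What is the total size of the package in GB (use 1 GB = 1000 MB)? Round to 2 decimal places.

13.34 GB

Audio total: 88 + 184 = 272 kbps = 0.272 Mbps.
lecture capture: 3.872 Mbps × 2340 s = 9060.5 Mb
sports highlight package: 15.612 Mbps × 351 s = 5479.8 Mb
short film: 14.672 Mbps × 1380 s = 20247.4 Mb
feature film: 6.752 Mbps × 6360 s = 42942.7 Mb
TV episode: 12.072 Mbps × 2400 s = 28972.8 Mb
Total: 106703.2 Mb = 13337.9 MB.
= 13.34 GB.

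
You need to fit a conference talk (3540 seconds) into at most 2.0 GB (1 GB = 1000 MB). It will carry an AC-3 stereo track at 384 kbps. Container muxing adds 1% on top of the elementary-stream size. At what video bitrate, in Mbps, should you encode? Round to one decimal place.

4.1 Mbps

Budget: 2.0 GB = 16000.0 Mb.
Stream payload after overhead: 16000.0 / 1.01 = 15841.6 Mb.
Total bitrate budget: 15841.6 Mb / 3540 s = 4.475 Mbps.
Audio: 384 kbps = 0.384 Mbps.
Video: 4.475 − 0.384 = 4.091 Mbps.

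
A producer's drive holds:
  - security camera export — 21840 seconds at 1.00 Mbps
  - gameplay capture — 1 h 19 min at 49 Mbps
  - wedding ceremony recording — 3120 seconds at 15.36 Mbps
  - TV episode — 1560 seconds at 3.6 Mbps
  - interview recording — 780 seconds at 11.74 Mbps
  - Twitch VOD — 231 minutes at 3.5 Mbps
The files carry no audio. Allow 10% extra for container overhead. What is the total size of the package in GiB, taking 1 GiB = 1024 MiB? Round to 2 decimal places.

security camera export: 1.000 Mbps × 21840 s × 1.10 = 24024.0 Mb
gameplay capture: 49.000 Mbps × 4740 s × 1.10 = 255486.0 Mb
wedding ceremony recording: 15.360 Mbps × 3120 s × 1.10 = 52715.5 Mb
TV episode: 3.600 Mbps × 1560 s × 1.10 = 6177.6 Mb
interview recording: 11.740 Mbps × 780 s × 1.10 = 10072.9 Mb
Twitch VOD: 3.500 Mbps × 13860 s × 1.10 = 53361.0 Mb
Total: 401837.0 Mb = 50229.6 MB.
= 46.78 GiB.

46.78 GiB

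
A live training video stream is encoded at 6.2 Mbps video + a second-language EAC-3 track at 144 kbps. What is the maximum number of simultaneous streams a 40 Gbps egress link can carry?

Audio: 144 kbps = 0.144 Mbps.
Per-viewer media rate: 6.344 Mbps.
40 Gbps = 40,000 Mbps; 40,000 / 6.344 = 6305.17 → 6305 viewers.

6305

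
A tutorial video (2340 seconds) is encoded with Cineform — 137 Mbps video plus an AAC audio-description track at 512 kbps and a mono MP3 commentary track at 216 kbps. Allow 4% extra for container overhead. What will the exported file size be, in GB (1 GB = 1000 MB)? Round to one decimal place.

Audio total: 512 + 216 = 728 kbps = 0.728 Mbps.
Total bitrate: 137 + 0.728 = 137.728 Mbps.
Stream data: 137.728 Mbps × 2340 s = 322283.5 Mb.
With 4% container overhead: ×1.04.
335,175 Mb ÷ 8 = 41,897 MB → 41.90 GB.

41.9 GB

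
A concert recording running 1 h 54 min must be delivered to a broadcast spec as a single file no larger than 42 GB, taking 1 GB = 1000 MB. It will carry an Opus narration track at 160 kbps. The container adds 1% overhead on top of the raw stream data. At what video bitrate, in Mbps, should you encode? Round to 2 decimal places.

Budget: 42 GB = 336000.0 Mb.
Stream payload after overhead: 336000.0 / 1.01 = 332673.3 Mb.
1 h 54 min = 114 min = 6840 s
Total bitrate budget: 332673.3 Mb / 6840 s = 48.636 Mbps.
Audio: 160 kbps = 0.160 Mbps.
Video: 48.636 − 0.160 = 48.476 Mbps.

48.48 Mbps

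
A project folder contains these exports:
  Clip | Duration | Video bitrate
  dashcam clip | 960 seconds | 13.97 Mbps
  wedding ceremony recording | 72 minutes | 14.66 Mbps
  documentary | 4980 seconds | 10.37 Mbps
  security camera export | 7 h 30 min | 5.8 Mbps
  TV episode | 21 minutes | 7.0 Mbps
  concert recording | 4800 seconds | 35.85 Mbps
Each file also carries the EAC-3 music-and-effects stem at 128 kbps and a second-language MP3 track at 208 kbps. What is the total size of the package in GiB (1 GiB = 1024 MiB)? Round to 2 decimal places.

Audio total: 128 + 208 = 336 kbps = 0.336 Mbps.
dashcam clip: 14.306 Mbps × 960 s = 13733.8 Mb
wedding ceremony recording: 14.996 Mbps × 4320 s = 64782.7 Mb
documentary: 10.706 Mbps × 4980 s = 53315.9 Mb
security camera export: 6.136 Mbps × 27000 s = 165672.0 Mb
TV episode: 7.336 Mbps × 1260 s = 9243.4 Mb
concert recording: 36.186 Mbps × 4800 s = 173692.8 Mb
Total: 480440.5 Mb = 60055.1 MB.
= 55.93 GiB.

55.93 GiB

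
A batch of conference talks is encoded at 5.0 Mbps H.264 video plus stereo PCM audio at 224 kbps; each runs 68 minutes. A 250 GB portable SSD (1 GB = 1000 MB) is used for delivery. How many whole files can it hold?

93

68 min = 4080 s
Audio: 224 kbps = 0.224 Mbps.
Total bitrate: 5.224 Mbps.
Per item: 5.224 Mbps × 4080 s = 21,314 Mb = 2,664 MB.
Capacity: 250 GB = 2,000,000 Mb; 93.84 items → 93 complete.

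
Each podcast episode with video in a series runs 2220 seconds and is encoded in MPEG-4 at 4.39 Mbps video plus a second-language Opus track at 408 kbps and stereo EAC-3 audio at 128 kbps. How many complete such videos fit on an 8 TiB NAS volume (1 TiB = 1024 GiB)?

Audio total: 408 + 128 = 536 kbps = 0.536 Mbps.
Total bitrate: 4.926 Mbps.
Per item: 4.926 Mbps × 2220 s = 10,936 Mb = 1,367 MB.
Capacity: 8 TiB = 70,368,744 Mb; 6434.76 items → 6434 complete.

6434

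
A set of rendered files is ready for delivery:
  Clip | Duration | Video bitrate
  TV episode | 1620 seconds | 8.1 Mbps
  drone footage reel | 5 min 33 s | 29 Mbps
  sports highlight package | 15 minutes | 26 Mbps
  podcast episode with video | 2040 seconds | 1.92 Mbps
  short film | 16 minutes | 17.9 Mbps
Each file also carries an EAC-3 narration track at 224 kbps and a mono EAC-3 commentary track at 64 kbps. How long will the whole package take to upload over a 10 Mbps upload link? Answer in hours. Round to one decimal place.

Audio total: 224 + 64 = 288 kbps = 0.288 Mbps.
TV episode: 8.388 Mbps × 1620 s = 13588.6 Mb
drone footage reel: 29.288 Mbps × 333 s = 9752.9 Mb
sports highlight package: 26.288 Mbps × 900 s = 23659.2 Mb
podcast episode with video: 2.208 Mbps × 2040 s = 4504.3 Mb
short film: 18.188 Mbps × 960 s = 17460.5 Mb
Total: 68965.5 Mb = 8620.7 MB.
At 10 Mbps: 68965.5 / 10 = 6897 s ≈ 1.92 hours.

1.9 hours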